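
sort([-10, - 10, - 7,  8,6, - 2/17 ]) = [ - 10, - 10, - 7, - 2/17, 6, 8]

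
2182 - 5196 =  - 3014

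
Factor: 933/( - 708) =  - 311/236 = - 2^(-2 )*59^(-1) *311^1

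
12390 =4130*3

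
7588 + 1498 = 9086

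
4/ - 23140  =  -1+5784/5785 = - 0.00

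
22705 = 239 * 95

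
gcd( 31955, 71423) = 11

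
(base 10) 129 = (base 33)3U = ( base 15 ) 89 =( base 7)243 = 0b10000001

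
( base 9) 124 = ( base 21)4J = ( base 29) 3G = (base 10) 103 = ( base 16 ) 67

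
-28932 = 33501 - 62433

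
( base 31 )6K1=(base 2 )1100011110011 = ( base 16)18F3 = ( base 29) 7h7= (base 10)6387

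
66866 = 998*67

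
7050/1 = 7050= 7050.00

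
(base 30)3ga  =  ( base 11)2440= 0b110001110110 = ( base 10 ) 3190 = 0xc76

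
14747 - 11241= 3506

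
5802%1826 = 324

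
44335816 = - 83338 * ( - 532 ) 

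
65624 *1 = 65624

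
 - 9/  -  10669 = 9/10669= 0.00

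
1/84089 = 1/84089 = 0.00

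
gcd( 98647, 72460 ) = 1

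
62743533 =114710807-51967274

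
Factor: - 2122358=-2^1*7^1*151597^1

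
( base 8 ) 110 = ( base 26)2k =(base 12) 60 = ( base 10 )72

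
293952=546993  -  253041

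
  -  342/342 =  - 1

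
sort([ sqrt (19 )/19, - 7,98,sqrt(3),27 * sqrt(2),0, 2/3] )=[ - 7 , 0,sqrt( 19 ) /19, 2/3,sqrt(3), 27*sqrt ( 2),98] 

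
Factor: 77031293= 593^1*129901^1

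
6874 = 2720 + 4154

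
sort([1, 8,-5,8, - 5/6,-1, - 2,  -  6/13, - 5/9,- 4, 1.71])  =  [ - 5, - 4, - 2, - 1, - 5/6  , -5/9,-6/13, 1,1.71, 8,8] 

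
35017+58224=93241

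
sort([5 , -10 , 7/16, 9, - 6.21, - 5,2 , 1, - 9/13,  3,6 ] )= [ - 10 ,-6.21, - 5, - 9/13, 7/16,1,2,  3,  5, 6, 9]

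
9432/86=4716/43 = 109.67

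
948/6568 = 237/1642= 0.14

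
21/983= 21/983 = 0.02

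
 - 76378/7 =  - 10912 + 6/7 = - 10911.14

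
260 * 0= 0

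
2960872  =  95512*31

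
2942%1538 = 1404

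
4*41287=165148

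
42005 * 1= 42005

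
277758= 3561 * 78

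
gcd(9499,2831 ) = 1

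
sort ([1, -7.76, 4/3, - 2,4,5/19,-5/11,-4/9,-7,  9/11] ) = [ - 7.76,  -  7, - 2, -5/11,- 4/9,5/19,9/11, 1,4/3,4] 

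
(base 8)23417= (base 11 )7570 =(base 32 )9of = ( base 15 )2E69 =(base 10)9999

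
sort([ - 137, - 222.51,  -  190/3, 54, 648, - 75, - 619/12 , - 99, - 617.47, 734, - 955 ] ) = [ - 955, - 617.47 ,-222.51 ,- 137, - 99, - 75,- 190/3,-619/12,54 , 648,734 ]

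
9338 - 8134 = 1204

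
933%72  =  69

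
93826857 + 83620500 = 177447357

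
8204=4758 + 3446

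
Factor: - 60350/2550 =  - 3^(  -  1 )*71^1 = - 71/3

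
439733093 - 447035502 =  - 7302409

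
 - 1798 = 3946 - 5744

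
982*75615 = 74253930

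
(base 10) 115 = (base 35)3A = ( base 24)4J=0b1110011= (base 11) a5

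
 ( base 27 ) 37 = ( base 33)2m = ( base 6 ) 224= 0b1011000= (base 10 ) 88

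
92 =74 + 18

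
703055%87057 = 6599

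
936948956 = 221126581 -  - 715822375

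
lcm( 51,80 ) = 4080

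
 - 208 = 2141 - 2349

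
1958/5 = 1958/5 = 391.60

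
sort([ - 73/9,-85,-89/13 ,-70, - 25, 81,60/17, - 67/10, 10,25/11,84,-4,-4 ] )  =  [-85,- 70, - 25 ,  -  73/9, - 89/13,  -  67/10, - 4,-4, 25/11, 60/17, 10,  81,84] 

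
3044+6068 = 9112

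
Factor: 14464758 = 2^1*3^1*  7^1*11^1 * 131^1*239^1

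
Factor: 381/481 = 3^1*13^(-1)*37^( -1)*127^1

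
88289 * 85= 7504565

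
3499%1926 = 1573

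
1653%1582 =71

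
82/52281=82/52281=0.00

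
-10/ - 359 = 10/359 = 0.03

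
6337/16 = 396 + 1/16 = 396.06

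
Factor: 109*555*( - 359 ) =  - 3^1*5^1*37^1*109^1*359^1 = - 21717705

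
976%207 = 148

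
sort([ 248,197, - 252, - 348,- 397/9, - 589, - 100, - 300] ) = [ - 589, - 348, - 300, - 252, -100,-397/9,197,248 ] 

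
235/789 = 235/789 = 0.30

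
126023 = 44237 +81786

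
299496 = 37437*8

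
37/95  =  37/95= 0.39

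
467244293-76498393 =390745900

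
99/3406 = 99/3406 = 0.03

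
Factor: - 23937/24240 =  - 2^( - 4 )*5^(-1 ) * 79^1 = -  79/80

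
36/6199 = 36/6199 =0.01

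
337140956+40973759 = 378114715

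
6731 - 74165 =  - 67434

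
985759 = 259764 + 725995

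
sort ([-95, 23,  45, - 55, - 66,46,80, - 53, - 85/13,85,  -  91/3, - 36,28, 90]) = [ - 95, - 66, - 55, - 53, - 36, - 91/3, - 85/13, 23,28,45,46, 80,85, 90 ]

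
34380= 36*955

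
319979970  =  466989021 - 147009051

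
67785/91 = 744 + 81/91=744.89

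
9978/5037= 1 + 1647/1679= 1.98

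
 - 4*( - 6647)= 26588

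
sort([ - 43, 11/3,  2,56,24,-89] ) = [-89,-43, 2,11/3, 24 , 56]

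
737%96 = 65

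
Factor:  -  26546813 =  - 26546813^1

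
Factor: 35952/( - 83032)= - 42/97 = -  2^1*3^1*7^1*97^(-1 )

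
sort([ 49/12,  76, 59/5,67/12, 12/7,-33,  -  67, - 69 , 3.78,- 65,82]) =[ - 69, - 67,  -  65, - 33, 12/7, 3.78,  49/12,67/12, 59/5,76, 82]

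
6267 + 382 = 6649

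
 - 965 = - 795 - 170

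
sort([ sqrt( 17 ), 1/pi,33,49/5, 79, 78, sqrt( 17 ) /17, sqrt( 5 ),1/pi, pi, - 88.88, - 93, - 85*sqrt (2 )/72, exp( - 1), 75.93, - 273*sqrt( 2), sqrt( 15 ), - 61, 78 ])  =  [  -  273 * sqrt( 2 ), - 93,-88.88,- 61,- 85*sqrt (2 ) /72,  sqrt (17) /17, 1/pi, 1/pi, exp( - 1), sqrt( 5),pi, sqrt ( 15), sqrt( 17), 49/5,33,75.93 , 78, 78,  79] 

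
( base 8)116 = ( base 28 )2M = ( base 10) 78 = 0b1001110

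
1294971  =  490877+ 804094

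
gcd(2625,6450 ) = 75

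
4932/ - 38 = - 130 + 4/19 =- 129.79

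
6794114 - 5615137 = 1178977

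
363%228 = 135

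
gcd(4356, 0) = 4356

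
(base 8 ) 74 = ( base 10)60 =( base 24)2C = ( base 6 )140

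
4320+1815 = 6135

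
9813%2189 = 1057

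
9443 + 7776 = 17219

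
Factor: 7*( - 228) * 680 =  - 2^5 *3^1 * 5^1*7^1 * 17^1*19^1 =- 1085280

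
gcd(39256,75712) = 56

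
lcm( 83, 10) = 830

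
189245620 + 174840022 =364085642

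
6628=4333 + 2295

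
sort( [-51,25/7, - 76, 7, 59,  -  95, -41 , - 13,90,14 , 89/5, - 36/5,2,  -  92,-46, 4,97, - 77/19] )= [ - 95, - 92, - 76, - 51, - 46, - 41, -13, - 36/5,-77/19,2,25/7,4,7,  14 , 89/5,  59,90,97] 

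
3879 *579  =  2245941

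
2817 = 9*313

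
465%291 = 174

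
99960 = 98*1020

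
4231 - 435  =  3796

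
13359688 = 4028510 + 9331178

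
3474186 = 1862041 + 1612145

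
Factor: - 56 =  - 2^3*7^1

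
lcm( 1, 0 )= 0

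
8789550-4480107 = 4309443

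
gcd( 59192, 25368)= 8456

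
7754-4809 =2945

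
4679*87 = 407073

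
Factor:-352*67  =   - 23584 = - 2^5 * 11^1 * 67^1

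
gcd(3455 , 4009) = 1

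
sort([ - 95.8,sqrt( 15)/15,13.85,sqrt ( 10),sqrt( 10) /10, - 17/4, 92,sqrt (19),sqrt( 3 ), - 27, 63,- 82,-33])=[  -  95.8 , - 82, - 33, - 27,-17/4, sqrt(15) /15, sqrt(10 )/10, sqrt( 3),sqrt(10 ),sqrt( 19), 13.85,  63, 92 ] 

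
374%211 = 163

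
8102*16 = 129632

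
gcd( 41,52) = 1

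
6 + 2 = 8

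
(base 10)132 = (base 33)40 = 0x84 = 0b10000100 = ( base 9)156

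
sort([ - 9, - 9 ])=[  -  9, - 9] 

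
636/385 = 1  +  251/385= 1.65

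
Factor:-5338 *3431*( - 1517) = 27783366526 = 2^1*17^1 * 37^1*41^1*47^1*73^1*157^1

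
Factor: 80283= 3^1*7^1*3823^1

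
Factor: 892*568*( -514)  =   - 260421184 =- 2^6*71^1*223^1*257^1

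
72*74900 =5392800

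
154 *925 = 142450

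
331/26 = 12  +  19/26 =12.73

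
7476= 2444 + 5032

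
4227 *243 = 1027161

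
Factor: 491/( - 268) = -2^(-2 )*67^( - 1 )*491^1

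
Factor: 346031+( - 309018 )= 37013^1 = 37013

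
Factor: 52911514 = 2^1*17^1*79^1*19699^1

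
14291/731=14291/731  =  19.55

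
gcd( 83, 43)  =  1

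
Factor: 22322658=2^1 * 3^1*67^1 *55529^1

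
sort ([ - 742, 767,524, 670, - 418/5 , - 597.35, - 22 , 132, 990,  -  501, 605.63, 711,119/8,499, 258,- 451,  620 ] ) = [ - 742,-597.35, - 501,-451, - 418/5, - 22, 119/8,132,258, 499 , 524, 605.63 , 620,670, 711,767, 990 ]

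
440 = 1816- 1376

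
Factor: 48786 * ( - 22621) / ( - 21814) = 551794053/10907= 3^1 * 13^ ( - 1) * 47^1*173^1*839^( - 1 )*22621^1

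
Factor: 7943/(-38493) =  - 3^ ( - 2)*7^ ( - 1)*13^1=- 13/63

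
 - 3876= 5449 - 9325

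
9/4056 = 3/1352 = 0.00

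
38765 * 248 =9613720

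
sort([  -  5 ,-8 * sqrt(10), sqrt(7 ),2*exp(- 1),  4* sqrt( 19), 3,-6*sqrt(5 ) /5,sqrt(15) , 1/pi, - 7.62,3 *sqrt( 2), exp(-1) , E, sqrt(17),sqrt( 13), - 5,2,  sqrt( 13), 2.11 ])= [-8  *  sqrt( 10) , - 7.62, - 5, - 5, - 6*sqrt(5)/5 , 1/pi, exp(  -  1) , 2 * exp(- 1),2 , 2.11,sqrt( 7), E, 3,  sqrt( 13), sqrt(13), sqrt( 15) , sqrt(17),3*sqrt( 2 ) , 4*sqrt( 19 ) ]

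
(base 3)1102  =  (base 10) 38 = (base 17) 24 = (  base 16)26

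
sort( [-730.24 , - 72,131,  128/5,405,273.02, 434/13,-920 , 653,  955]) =[-920, -730.24, - 72, 128/5, 434/13, 131, 273.02,405, 653, 955] 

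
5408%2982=2426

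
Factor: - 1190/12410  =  -7/73 = - 7^1*73^(-1 ) 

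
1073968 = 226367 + 847601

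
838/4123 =838/4123 = 0.20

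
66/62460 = 11/10410 = 0.00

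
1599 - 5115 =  - 3516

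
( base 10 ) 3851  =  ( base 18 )BFH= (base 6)25455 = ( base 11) 2991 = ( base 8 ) 7413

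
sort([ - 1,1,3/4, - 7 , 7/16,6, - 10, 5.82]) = [ - 10,-7, - 1, 7/16,3/4, 1,5.82,6]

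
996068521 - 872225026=123843495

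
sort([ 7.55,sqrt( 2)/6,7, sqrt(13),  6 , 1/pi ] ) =[ sqrt( 2 ) /6, 1/pi,  sqrt( 13),6 , 7, 7.55 ] 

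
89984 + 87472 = 177456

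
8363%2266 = 1565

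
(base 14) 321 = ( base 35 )HM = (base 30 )kh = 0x269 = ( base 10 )617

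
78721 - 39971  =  38750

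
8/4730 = 4/2365 = 0.00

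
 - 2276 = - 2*1138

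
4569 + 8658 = 13227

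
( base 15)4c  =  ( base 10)72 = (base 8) 110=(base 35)22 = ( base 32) 28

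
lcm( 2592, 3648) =98496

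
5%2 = 1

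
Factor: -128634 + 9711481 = 29^1*491^1*673^1 = 9582847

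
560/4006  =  280/2003  =  0.14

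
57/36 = 19/12 = 1.58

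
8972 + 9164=18136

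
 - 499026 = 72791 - 571817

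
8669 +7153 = 15822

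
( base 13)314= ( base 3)201102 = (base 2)1000001100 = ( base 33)ft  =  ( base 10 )524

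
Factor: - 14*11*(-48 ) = 7392 = 2^5 * 3^1*7^1 * 11^1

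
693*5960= 4130280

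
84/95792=21/23948 = 0.00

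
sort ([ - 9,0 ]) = [ - 9, 0 ]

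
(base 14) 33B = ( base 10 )641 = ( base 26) oh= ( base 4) 22001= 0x281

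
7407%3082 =1243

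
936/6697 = 936/6697 = 0.14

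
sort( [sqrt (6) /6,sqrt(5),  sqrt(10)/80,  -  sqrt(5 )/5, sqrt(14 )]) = [ - sqrt( 5) /5,sqrt(10) /80, sqrt( 6 ) /6, sqrt(5),sqrt(14)]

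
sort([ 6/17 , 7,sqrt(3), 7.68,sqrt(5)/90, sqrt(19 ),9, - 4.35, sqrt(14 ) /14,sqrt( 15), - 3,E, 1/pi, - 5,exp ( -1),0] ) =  [ - 5, - 4.35,-3,0, sqrt(5 )/90,sqrt(14 ) /14,1/pi,6/17,exp( - 1),sqrt( 3 ),E, sqrt(15 ),  sqrt( 19),7,7.68,9]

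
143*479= 68497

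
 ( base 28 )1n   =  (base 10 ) 51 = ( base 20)2b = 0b110011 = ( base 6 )123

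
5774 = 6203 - 429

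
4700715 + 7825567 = 12526282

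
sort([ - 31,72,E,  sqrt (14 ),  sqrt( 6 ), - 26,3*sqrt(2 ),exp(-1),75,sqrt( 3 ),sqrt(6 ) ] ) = [- 31,  -  26  ,  exp( - 1),sqrt( 3),sqrt( 6),sqrt( 6), E,sqrt(14 ),3*sqrt(2),72 , 75 ] 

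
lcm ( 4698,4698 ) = 4698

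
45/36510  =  3/2434 = 0.00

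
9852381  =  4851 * 2031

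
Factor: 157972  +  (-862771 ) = - 3^2 * 78311^1= -704799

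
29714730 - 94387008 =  - 64672278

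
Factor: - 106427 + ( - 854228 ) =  - 960655 = - 5^1*229^1 *839^1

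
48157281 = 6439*7479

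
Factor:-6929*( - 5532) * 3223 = 2^2*3^1*11^1 *13^2*41^1 *293^1* 461^1 = 123541547844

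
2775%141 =96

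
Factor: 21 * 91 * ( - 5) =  - 3^1*5^1*7^2*13^1 = - 9555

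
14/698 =7/349  =  0.02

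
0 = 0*47723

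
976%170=126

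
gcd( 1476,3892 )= 4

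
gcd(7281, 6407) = 1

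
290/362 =145/181 = 0.80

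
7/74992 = 7/74992 = 0.00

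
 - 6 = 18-24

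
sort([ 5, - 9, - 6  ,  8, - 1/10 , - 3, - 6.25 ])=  [ - 9, - 6.25, - 6, - 3,-1/10, 5 , 8 ] 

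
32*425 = 13600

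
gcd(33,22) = 11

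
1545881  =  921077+624804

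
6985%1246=755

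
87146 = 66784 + 20362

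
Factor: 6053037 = 3^1*17^1 * 118687^1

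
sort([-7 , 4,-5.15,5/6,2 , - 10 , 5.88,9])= [-10,-7, - 5.15,5/6, 2 , 4, 5.88,9]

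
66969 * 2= 133938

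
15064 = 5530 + 9534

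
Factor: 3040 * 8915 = 2^5 *5^2 * 19^1 *1783^1 = 27101600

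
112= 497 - 385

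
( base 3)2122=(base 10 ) 71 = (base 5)241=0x47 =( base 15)4B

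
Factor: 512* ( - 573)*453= -2^9* 3^2*151^1* 191^1  =  -  132899328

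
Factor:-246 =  -2^1*3^1 *41^1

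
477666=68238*7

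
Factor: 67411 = 67411^1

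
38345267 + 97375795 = 135721062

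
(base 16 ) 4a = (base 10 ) 74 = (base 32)2A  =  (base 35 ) 24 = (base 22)38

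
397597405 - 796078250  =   -398480845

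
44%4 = 0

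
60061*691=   41502151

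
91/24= 3+ 19/24 = 3.79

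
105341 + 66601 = 171942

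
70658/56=1261 + 3/4 = 1261.75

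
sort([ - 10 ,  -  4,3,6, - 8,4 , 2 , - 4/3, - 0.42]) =[- 10,-8, - 4, - 4/3,- 0.42,2, 3,4,6 ]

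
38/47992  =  19/23996 = 0.00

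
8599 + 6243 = 14842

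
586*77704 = 45534544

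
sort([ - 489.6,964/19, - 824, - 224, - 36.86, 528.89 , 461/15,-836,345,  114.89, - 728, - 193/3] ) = [ - 836, - 824, - 728, - 489.6,-224,-193/3,- 36.86,461/15,964/19,  114.89, 345,528.89 ] 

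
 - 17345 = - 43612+26267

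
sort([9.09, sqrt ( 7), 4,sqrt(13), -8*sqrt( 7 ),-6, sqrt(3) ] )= [ -8*sqrt(7), - 6,sqrt(3),sqrt( 7),sqrt(13), 4,9.09]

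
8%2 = 0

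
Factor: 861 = 3^1*7^1*41^1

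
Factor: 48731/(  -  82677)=-3^(  -  1) * 7^( - 1)*31^(  -  1)*127^( - 1 )*48731^1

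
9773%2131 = 1249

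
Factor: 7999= 19^1*421^1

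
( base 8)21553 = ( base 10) 9067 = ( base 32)8RB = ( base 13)4186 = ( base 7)35302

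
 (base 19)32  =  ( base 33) 1q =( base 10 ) 59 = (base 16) 3b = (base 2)111011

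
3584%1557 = 470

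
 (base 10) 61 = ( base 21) 2J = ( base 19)34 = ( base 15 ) 41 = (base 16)3D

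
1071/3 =357 = 357.00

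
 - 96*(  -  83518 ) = 8017728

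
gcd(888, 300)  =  12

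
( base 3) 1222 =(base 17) 32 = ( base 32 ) 1l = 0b110101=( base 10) 53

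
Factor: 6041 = 7^1*863^1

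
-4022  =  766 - 4788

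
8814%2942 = 2930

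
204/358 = 102/179 = 0.57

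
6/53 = 6/53 = 0.11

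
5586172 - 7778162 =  - 2191990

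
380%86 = 36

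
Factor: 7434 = 2^1 * 3^2*7^1* 59^1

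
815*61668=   50259420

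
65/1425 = 13/285 = 0.05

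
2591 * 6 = 15546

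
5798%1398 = 206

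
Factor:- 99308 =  - 2^2*11^1* 37^1*61^1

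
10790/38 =283 + 18/19  =  283.95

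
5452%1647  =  511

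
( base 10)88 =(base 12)74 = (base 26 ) 3A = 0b1011000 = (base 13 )6a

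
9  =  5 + 4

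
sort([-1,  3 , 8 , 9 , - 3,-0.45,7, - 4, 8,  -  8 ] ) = [ - 8 , - 4,  -  3 ,  -  1,-0.45,  3,  7 , 8,  8,  9 ] 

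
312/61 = 312/61=5.11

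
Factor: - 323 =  - 17^1*19^1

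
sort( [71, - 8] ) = [ - 8,71 ] 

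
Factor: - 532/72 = -133/18 = -2^( - 1 )*3^(-2 )*7^1*19^1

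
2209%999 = 211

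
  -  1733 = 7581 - 9314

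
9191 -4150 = 5041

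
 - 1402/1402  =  -1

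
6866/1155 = 6866/1155 =5.94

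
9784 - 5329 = 4455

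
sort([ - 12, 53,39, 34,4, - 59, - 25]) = [ - 59,-25,-12,4, 34, 39, 53]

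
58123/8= 58123/8  =  7265.38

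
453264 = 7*64752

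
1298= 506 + 792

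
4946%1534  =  344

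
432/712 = 54/89 = 0.61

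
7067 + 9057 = 16124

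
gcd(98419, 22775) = 1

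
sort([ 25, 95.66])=[ 25, 95.66]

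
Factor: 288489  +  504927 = 793416 = 2^3*3^1*13^1*2543^1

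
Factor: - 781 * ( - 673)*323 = 169772999 = 11^1*  17^1*19^1*71^1*673^1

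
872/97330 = 436/48665=0.01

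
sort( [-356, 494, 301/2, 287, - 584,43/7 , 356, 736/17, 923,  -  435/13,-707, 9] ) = [ - 707,-584 , - 356,-435/13,  43/7, 9, 736/17,301/2, 287, 356,494, 923] 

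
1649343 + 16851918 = 18501261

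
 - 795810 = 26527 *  (-30) 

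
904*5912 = 5344448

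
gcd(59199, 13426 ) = 7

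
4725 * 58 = 274050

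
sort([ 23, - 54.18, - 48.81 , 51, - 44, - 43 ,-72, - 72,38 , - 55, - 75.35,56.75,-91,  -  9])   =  [ - 91, - 75.35, -72, - 72, - 55, - 54.18,-48.81, - 44, - 43 , - 9,  23,38,51,56.75] 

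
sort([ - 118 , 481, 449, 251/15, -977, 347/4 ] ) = [ - 977, - 118, 251/15,347/4, 449,481] 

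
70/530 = 7/53 = 0.13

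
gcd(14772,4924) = 4924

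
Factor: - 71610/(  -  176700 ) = 77/190 = 2^( - 1)*5^( - 1) * 7^1*11^1*19^(-1)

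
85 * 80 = 6800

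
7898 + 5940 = 13838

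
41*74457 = 3052737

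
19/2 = 9 + 1/2=9.50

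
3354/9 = 372 + 2/3=372.67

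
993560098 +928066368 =1921626466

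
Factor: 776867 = 7^1*13^1*8537^1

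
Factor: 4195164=2^2*3^1*73^1*4789^1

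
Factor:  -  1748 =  - 2^2*19^1*23^1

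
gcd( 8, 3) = 1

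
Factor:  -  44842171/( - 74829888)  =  2^(-6)*3^( - 2)*7^( - 1)*11^1*67^( - 1) * 277^( - 1 )*1811^1 *2251^1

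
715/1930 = 143/386 = 0.37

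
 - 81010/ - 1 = 81010/1 = 81010.00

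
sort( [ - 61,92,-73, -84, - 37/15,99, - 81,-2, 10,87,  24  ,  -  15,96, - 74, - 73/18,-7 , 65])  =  [ - 84,-81 , -74,-73,-61,  -  15, - 7,-73/18,-37/15, - 2,10,24, 65, 87,  92,96, 99 ] 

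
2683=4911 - 2228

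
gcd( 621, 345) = 69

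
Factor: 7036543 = 41^1 * 73^1*2351^1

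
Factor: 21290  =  2^1*5^1* 2129^1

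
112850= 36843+76007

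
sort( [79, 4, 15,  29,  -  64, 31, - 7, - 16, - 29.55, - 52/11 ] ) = [  -  64, - 29.55, - 16 , - 7 , - 52/11, 4, 15,  29, 31,79 ] 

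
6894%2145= 459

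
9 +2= 11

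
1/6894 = 1/6894 = 0.00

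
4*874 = 3496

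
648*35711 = 23140728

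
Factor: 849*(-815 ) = - 3^1*5^1*163^1*283^1=- 691935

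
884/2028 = 17/39 = 0.44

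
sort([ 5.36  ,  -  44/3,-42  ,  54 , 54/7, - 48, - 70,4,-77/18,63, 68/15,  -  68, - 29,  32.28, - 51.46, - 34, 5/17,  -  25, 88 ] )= [ - 70, - 68, - 51.46, - 48, - 42, - 34,-29 , - 25, - 44/3,-77/18,5/17,4,68/15,5.36,  54/7,32.28,54 , 63,88 ]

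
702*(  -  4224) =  - 2965248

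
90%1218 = 90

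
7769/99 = 78 + 47/99 = 78.47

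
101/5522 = 101/5522 = 0.02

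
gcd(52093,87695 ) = 1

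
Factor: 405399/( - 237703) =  - 3^1*17^1*467^( - 1)*509^( -1 )*7949^1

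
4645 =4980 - 335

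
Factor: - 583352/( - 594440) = 5^( -1 )*193^( - 1)*947^1 = 947/965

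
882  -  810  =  72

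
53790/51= 1054  +  12/17=1054.71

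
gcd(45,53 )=1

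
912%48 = 0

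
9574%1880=174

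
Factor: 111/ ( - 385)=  - 3^1*5^( - 1)*7^( - 1)*11^( - 1)*37^1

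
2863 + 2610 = 5473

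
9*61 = 549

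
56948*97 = 5523956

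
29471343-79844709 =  - 50373366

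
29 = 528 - 499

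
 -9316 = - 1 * 9316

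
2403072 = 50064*48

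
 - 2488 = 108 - 2596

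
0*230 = 0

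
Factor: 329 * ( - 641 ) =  -7^1*47^1*641^1 = - 210889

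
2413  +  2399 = 4812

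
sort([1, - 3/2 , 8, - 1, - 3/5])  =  [ - 3/2, - 1, - 3/5, 1 , 8]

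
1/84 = 1/84 = 0.01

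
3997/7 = 571  =  571.00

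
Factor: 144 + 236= 2^2*5^1*19^1  =  380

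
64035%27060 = 9915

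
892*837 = 746604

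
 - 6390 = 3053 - 9443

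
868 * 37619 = 32653292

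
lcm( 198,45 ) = 990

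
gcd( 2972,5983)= 1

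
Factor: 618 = 2^1*3^1*103^1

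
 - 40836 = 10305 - 51141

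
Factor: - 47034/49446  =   - 3^1 * 13^1*41^( - 1) =-  39/41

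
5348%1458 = 974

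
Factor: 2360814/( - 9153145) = - 2^1 * 3^1*5^(-1)*89^1* 4421^1*1830629^( - 1) 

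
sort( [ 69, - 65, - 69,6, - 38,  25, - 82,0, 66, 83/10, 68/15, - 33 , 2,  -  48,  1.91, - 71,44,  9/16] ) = [ - 82, - 71, - 69, - 65,-48 , - 38, - 33,0,9/16, 1.91 , 2,68/15, 6,83/10, 25,44,  66,69]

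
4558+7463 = 12021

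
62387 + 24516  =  86903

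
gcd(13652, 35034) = 2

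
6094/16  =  380 + 7/8 = 380.88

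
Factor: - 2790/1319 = -2^1*3^2*5^1*31^1*1319^( - 1)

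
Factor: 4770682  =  2^1 * 7^1*149^1* 2287^1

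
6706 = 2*3353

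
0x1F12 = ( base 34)6TW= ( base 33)7a1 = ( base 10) 7954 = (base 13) 380b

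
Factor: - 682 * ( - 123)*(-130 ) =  - 2^2*3^1 * 5^1*11^1 * 13^1*31^1*41^1  =  - 10905180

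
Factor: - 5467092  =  -2^2  *  3^1*89^1*5119^1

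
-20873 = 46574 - 67447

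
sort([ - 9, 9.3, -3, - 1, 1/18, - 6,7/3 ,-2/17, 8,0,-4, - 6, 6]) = [ - 9, - 6, - 6, - 4,-3, - 1, - 2/17, 0 , 1/18, 7/3, 6  ,  8, 9.3] 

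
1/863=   1/863  =  0.00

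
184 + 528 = 712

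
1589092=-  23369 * ( - 68)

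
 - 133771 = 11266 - 145037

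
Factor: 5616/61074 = 2^3*3^(  -  1 )*29^( - 1 ) = 8/87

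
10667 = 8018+2649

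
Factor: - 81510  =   - 2^1*3^1*5^1*11^1*13^1*19^1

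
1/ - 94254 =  - 1/94254= -0.00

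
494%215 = 64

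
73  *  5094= 371862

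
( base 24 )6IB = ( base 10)3899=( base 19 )AF4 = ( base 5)111044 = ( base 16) f3b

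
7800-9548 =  -1748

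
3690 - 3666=24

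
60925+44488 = 105413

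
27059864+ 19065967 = 46125831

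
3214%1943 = 1271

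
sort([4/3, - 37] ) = [  -  37, 4/3]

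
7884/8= 1971/2 = 985.50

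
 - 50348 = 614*( - 82)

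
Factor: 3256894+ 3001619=3^1*37^1 *56383^1 = 6258513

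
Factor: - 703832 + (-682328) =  - 1386160 = -2^4*5^1 * 17327^1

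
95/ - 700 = - 1 + 121/140 = - 0.14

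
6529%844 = 621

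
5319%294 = 27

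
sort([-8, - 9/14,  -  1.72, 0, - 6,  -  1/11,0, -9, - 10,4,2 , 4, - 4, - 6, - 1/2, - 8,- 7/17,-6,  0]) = [ - 10,-9, - 8,  -  8,-6, - 6, - 6,- 4 ,-1.72 ,-9/14, - 1/2,-7/17, - 1/11,0,  0,0,2, 4,4 ]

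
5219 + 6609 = 11828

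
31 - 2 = 29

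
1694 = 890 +804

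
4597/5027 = 4597/5027 = 0.91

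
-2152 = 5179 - 7331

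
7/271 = 7/271 =0.03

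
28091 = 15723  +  12368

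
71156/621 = 114 + 362/621 = 114.58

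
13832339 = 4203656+9628683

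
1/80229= 1/80229 = 0.00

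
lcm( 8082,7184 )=64656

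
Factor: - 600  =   - 2^3*3^1*5^2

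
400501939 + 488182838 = 888684777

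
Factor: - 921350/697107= - 2^1*3^( - 1)*  5^2*23^( - 1 )*10103^( - 1 )*18427^1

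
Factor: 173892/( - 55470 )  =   - 2^1*5^( - 1)* 43^( - 1 ) * 337^1 = - 674/215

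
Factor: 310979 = 101^1*3079^1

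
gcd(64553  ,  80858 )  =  1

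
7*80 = 560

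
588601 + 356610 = 945211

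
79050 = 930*85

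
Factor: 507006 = 2^1 * 3^3*41^1*229^1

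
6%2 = 0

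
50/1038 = 25/519  =  0.05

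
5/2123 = 5/2123=0.00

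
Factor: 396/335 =2^2 * 3^2*5^ ( - 1)*11^1*67^( - 1)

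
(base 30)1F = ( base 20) 25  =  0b101101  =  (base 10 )45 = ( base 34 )1b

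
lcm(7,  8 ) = 56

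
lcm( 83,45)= 3735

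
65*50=3250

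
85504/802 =106 + 246/401  =  106.61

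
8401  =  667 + 7734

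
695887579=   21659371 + 674228208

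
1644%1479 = 165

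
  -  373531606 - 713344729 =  - 1086876335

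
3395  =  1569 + 1826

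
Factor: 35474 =2^1*17737^1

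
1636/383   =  4+104/383 = 4.27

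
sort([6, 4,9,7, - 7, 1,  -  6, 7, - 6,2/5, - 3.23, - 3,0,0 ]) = [-7, - 6, - 6, - 3.23, - 3,0, 0,2/5,1,4,6,7,7, 9 ]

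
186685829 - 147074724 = 39611105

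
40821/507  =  80 + 87/169 = 80.51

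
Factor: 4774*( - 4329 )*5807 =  - 120011213322  =  - 2^1*3^2*7^1*11^1*13^1*31^1*37^1*5807^1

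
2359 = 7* 337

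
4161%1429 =1303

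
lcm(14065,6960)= 675120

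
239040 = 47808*5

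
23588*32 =754816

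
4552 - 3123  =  1429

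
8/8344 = 1/1043 = 0.00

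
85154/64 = 1330 + 17/32=1330.53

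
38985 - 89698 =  -50713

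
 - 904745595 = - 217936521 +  - 686809074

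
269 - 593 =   -  324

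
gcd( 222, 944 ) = 2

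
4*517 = 2068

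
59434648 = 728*81641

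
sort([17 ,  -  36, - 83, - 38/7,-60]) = [ - 83, - 60,- 36 , - 38/7 , 17]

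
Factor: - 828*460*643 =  - 244905840 = - 2^4*3^2 * 5^1*23^2*643^1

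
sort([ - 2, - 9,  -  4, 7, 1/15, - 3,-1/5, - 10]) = [  -  10, - 9, - 4, - 3, - 2, - 1/5, 1/15,7 ] 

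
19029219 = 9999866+9029353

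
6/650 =3/325 = 0.01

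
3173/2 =1586 + 1/2 = 1586.50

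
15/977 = 15/977 = 0.02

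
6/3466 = 3/1733 = 0.00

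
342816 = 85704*4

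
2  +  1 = 3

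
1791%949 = 842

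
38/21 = 1+17/21 = 1.81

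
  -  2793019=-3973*703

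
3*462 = 1386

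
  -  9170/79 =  - 117 + 73/79  =  - 116.08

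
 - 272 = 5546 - 5818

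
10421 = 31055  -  20634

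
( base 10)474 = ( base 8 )732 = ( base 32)EQ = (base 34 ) dw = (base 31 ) F9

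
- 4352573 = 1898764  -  6251337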